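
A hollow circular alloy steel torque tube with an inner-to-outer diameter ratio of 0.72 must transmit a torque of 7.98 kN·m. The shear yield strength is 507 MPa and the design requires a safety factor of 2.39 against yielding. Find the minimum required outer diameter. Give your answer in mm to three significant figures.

d_o = 64.0 mm

τ_allow = 507/2.39 = 212.1 MPa.
For a hollow shaft τ = 16T/[πd_o³(1−k⁴)] with k = 0.72, so 1−k⁴ = 0.7313.
d_o³ = 16T/[π τ_allow (1−k⁴)] = 16×7980000/(π×212.1×0.7313) = 262000 mm³.
d_o = 63.99 mm.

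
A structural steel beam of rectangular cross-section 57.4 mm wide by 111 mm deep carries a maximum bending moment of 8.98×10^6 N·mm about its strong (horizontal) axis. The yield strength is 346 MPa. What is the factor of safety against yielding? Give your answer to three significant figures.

n = 4.54

Section modulus S = bh²/6 = 57.4×111²/6 = 117900 mm³.
σ = M/S = 8980000/117900 = 76.19 MPa.
n = 346/76.19 = 4.542.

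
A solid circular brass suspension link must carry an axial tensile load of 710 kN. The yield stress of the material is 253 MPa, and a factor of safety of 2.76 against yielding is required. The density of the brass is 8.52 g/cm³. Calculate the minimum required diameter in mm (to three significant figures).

d = 99.3 mm

Allowable stress σ_allow = 253/2.76 = 91.67 MPa.
Required area A = F/σ_allow = 710000/91.67 = 7745 mm².
A = πd²/4 → d = √(4A/π) = 99.31 mm.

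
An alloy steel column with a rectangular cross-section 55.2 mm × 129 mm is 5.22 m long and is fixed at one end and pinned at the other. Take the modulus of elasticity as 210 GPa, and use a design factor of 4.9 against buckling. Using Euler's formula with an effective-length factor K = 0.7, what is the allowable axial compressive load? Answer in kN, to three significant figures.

P_allow = 57.3 kN

Buckling occurs about the weak axis: I_min = h·b³/12 = 129×55.2³/12 = 1.808×10^6 mm⁴ (b = 55.2 mm is the smaller dimension).
Effective length L_e = KL = 0.7×5.22 m = 3654 mm.
Euler critical load P_cr = π²EI/L_e² = π²×210000×1.808×10^6/3654² = 280700 N.
P_allow = P_cr/n = 280700/4.9 = 57280 N.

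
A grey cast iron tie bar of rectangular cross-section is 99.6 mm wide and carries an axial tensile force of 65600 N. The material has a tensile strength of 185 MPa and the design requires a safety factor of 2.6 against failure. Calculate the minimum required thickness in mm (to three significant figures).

t = 9.26 mm

σ_allow = 185/2.6 = 71.15 MPa.
Required area A = F/σ_allow = 65600/71.15 = 921.9 mm².
t = A/w = 921.9/99.6 = 9.256 mm.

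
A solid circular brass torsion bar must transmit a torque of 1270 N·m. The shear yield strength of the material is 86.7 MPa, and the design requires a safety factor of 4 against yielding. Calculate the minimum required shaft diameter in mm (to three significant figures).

Allowable shear stress τ_allow = 86.7/4 = 21.68 MPa.
For a solid shaft τ = 16T/(πd³), so d³ = 16T/(π τ_allow) = 16×1270000/(π×21.68) = 298400 mm³.
d = (298400)^(1/3) = 66.82 mm.

d = 66.8 mm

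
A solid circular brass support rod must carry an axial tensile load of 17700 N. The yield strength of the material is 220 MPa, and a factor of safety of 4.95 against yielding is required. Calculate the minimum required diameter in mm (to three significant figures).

d = 22.5 mm

Allowable stress σ_allow = 220/4.95 = 44.44 MPa.
Required area A = F/σ_allow = 17700/44.44 = 398.2 mm².
A = πd²/4 → d = √(4A/π) = 22.52 mm.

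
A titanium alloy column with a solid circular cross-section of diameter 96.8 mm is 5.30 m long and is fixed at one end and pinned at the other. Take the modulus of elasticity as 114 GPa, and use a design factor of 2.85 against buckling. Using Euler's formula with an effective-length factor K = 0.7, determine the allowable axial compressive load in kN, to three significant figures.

P_allow = 124 kN

I = πd⁴/64 = π×96.8⁴/64 = 4.310×10^6 mm⁴.
Effective length L_e = KL = 0.7×5.30 m = 3710 mm.
Euler critical load P_cr = π²EI/L_e² = π²×114000×4.310×10^6/3710² = 352300 N.
P_allow = P_cr/n = 352300/2.85 = 123600 N.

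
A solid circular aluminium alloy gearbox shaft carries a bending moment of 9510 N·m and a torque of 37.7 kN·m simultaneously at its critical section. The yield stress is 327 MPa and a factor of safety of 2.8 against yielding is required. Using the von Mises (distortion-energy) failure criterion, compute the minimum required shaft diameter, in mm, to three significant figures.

d = 144 mm

σ_allow = σ_y/n = 327/2.8 = 116.8 MPa.
For a solid shaft σ_b = 32M/(πd³) and τ = 16T/(πd³), so the von Mises stress is σ' = (16/πd³)·√(4M²+3T²).
√(4M²+3T²) = √(4×(9.510×10^6)² + 3×(3.770×10^7)²) = 6.801×10^7 N·mm.
d³ = 16×6.801×10^7/(π×116.8) = 2.966×10^6 mm³.
d = 143.7 mm.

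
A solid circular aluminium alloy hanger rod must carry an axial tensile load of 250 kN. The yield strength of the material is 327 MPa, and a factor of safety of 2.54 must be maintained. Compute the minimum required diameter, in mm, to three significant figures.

Allowable stress σ_allow = 327/2.54 = 128.7 MPa.
Required area A = F/σ_allow = 250000/128.7 = 1942 mm².
A = πd²/4 → d = √(4A/π) = 49.72 mm.

d = 49.7 mm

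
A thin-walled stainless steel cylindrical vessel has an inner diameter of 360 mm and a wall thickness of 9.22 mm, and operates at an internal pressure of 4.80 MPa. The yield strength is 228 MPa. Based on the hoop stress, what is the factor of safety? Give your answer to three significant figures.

σ_h = pD/(2t) = 4.80×360/(2×9.22) = 93.71 MPa.
n = 228/93.71 = 2.433.

n = 2.43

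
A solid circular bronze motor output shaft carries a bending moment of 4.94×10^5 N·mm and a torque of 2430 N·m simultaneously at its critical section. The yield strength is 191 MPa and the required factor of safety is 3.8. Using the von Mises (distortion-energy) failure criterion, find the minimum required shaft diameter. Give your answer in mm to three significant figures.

σ_allow = σ_y/n = 191/3.8 = 50.26 MPa.
For a solid shaft σ_b = 32M/(πd³) and τ = 16T/(πd³), so the von Mises stress is σ' = (16/πd³)·√(4M²+3T²).
√(4M²+3T²) = √(4×(494000)² + 3×(2.430×10^6)²) = 4.323×10^6 N·mm.
d³ = 16×4.323×10^6/(π×50.26) = 438100 mm³.
d = 75.95 mm.

d = 75.9 mm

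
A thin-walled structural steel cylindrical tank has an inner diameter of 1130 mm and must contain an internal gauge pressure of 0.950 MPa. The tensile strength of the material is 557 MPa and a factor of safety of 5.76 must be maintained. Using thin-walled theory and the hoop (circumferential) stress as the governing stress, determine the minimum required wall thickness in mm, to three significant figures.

σ_allow = 557/5.76 = 96.70 MPa.
Hoop stress σ_h = pD/(2t), so t = pD/(2σ_allow) = 0.950×1130/(2×96.70) = 5.551 mm.

t = 5.55 mm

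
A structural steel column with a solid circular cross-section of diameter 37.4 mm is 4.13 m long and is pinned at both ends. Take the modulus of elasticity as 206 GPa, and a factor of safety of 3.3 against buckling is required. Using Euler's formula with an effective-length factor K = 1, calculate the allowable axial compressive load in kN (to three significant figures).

I = πd⁴/64 = π×37.4⁴/64 = 96040 mm⁴.
Effective length L_e = KL = 1×4.13 m = 4130 mm.
Euler critical load P_cr = π²EI/L_e² = π²×206000×96040/4130² = 11450 N.
P_allow = P_cr/n = 11450/3.3 = 3469 N.

P_allow = 3.47 kN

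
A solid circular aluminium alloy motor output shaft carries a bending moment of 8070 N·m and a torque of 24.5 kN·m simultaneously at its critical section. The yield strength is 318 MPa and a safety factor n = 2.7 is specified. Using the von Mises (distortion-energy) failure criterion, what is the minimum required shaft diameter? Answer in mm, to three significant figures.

σ_allow = σ_y/n = 318/2.7 = 117.8 MPa.
For a solid shaft σ_b = 32M/(πd³) and τ = 16T/(πd³), so the von Mises stress is σ' = (16/πd³)·√(4M²+3T²).
√(4M²+3T²) = √(4×(8.070×10^6)² + 3×(2.450×10^7)²) = 4.540×10^7 N·mm.
d³ = 16×4.540×10^7/(π×117.8) = 1.963×10^6 mm³.
d = 125.2 mm.

d = 125 mm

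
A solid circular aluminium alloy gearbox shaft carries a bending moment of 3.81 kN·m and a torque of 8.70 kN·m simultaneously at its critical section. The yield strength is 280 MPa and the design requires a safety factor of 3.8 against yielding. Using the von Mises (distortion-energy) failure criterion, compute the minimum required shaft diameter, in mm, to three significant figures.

σ_allow = σ_y/n = 280/3.8 = 73.68 MPa.
For a solid shaft σ_b = 32M/(πd³) and τ = 16T/(πd³), so the von Mises stress is σ' = (16/πd³)·√(4M²+3T²).
√(4M²+3T²) = √(4×(3.810×10^6)² + 3×(8.700×10^6)²) = 1.689×10^7 N·mm.
d³ = 16×1.689×10^7/(π×73.68) = 1.167×10^6 mm³.
d = 105.3 mm.

d = 105 mm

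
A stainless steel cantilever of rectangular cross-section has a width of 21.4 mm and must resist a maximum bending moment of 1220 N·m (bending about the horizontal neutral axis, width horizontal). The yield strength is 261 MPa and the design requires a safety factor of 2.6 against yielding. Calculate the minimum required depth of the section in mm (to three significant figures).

h = 58.4 mm

σ_allow = 261/2.6 = 100.4 MPa.
For a rectangular section σ = 6M/(bh²), so h² = 6M/(b σ_allow) = 6×1220000/(21.4×100.4) = 3407 mm².
h = 58.37 mm.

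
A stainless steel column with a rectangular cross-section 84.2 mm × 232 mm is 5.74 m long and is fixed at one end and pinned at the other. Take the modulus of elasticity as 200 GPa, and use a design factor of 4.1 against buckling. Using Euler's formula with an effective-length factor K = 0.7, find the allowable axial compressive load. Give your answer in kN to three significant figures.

Buckling occurs about the weak axis: I_min = h·b³/12 = 232×84.2³/12 = 1.154×10^7 mm⁴ (b = 84.2 mm is the smaller dimension).
Effective length L_e = KL = 0.7×5.74 m = 4018 mm.
Euler critical load P_cr = π²EI/L_e² = π²×200000×1.154×10^7/4018² = 1.411×10^6 N.
P_allow = P_cr/n = 1.411×10^6/4.1 = 344200 N.

P_allow = 344 kN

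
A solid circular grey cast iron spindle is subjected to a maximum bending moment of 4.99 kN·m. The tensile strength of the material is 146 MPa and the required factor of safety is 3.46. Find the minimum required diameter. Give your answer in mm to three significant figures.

d = 106 mm

σ_allow = 146/3.46 = 42.20 MPa.
For a solid circular section σ = 32M/(πd³), so d³ = 32M/(π σ_allow) = 32×4990000/(π×42.20) = 1.205×10^6 mm³.
d = 106.4 mm.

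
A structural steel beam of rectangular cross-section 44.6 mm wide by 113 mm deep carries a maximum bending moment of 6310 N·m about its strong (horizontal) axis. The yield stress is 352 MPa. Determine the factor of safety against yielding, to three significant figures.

Section modulus S = bh²/6 = 44.6×113²/6 = 94920 mm³.
σ = M/S = 6310000/94920 = 66.48 MPa.
n = 352/66.48 = 5.295.

n = 5.29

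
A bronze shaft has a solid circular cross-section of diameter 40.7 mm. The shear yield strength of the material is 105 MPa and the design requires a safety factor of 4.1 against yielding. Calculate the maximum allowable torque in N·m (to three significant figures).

T_allow = 339 N·m

τ_allow = 105/4.1 = 25.61 MPa.
For a solid shaft T_allow = τ_allow·πd³/16; πd³/16 = π×40.7³/16 = 13240 mm³.
T_allow = 25.61×13240 = 339000 N·mm = 339.0 N·m.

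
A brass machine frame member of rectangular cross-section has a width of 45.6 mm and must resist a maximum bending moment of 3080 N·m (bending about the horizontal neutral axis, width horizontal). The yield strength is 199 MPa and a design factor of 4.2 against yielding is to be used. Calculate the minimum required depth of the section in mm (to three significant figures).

h = 92.5 mm

σ_allow = 199/4.2 = 47.38 MPa.
For a rectangular section σ = 6M/(bh²), so h² = 6M/(b σ_allow) = 6×3080000/(45.6×47.38) = 8553 mm².
h = 92.48 mm.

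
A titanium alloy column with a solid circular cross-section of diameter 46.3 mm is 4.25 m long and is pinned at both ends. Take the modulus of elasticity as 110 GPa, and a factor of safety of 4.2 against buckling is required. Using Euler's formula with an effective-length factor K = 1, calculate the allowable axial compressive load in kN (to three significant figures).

I = πd⁴/64 = π×46.3⁴/64 = 225600 mm⁴.
Effective length L_e = KL = 1×4.25 m = 4250 mm.
Euler critical load P_cr = π²EI/L_e² = π²×110000×225600/4250² = 13560 N.
P_allow = P_cr/n = 13560/4.2 = 3228 N.

P_allow = 3.23 kN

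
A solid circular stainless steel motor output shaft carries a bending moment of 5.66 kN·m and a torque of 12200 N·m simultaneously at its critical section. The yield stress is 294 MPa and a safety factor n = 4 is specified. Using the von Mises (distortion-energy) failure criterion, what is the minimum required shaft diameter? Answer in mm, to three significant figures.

d = 118 mm

σ_allow = σ_y/n = 294/4 = 73.50 MPa.
For a solid shaft σ_b = 32M/(πd³) and τ = 16T/(πd³), so the von Mises stress is σ' = (16/πd³)·√(4M²+3T²).
√(4M²+3T²) = √(4×(5.660×10^6)² + 3×(1.220×10^7)²) = 2.397×10^7 N·mm.
d³ = 16×2.397×10^7/(π×73.50) = 1.661×10^6 mm³.
d = 118.4 mm.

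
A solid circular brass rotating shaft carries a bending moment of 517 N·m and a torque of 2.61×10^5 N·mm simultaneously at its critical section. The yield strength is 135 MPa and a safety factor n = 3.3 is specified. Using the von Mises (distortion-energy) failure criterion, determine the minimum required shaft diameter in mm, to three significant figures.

σ_allow = σ_y/n = 135/3.3 = 40.91 MPa.
For a solid shaft σ_b = 32M/(πd³) and τ = 16T/(πd³), so the von Mises stress is σ' = (16/πd³)·√(4M²+3T²).
√(4M²+3T²) = √(4×(517000)² + 3×(261000)²) = 1.129×10^6 N·mm.
d³ = 16×1.129×10^6/(π×40.91) = 140500 mm³.
d = 51.99 mm.

d = 52.0 mm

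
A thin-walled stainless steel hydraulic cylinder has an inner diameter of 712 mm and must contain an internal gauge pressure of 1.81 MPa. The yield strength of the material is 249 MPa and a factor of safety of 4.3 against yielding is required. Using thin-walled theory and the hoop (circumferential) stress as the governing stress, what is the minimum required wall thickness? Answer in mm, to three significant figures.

σ_allow = 249/4.3 = 57.91 MPa.
Hoop stress σ_h = pD/(2t), so t = pD/(2σ_allow) = 1.81×712/(2×57.91) = 11.13 mm.

t = 11.1 mm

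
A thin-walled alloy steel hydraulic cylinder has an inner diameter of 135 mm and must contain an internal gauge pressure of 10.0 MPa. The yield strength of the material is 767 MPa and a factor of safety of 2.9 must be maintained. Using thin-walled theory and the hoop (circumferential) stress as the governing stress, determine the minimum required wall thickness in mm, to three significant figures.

σ_allow = 767/2.9 = 264.5 MPa.
Hoop stress σ_h = pD/(2t), so t = pD/(2σ_allow) = 10.0×135/(2×264.5) = 2.552 mm.

t = 2.55 mm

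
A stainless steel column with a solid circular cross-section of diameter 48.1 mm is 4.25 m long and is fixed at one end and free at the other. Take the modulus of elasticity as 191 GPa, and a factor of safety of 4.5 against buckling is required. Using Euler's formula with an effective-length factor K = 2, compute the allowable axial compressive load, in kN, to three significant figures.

P_allow = 1.52 kN

I = πd⁴/64 = π×48.1⁴/64 = 262800 mm⁴.
Effective length L_e = KL = 2×4.25 m = 8500 mm.
Euler critical load P_cr = π²EI/L_e² = π²×191000×262800/8500² = 6856 N.
P_allow = P_cr/n = 6856/4.5 = 1523 N.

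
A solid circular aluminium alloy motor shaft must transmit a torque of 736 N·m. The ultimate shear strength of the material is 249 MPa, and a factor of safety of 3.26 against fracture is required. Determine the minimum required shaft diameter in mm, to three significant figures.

Allowable shear stress τ_allow = 249/3.26 = 76.38 MPa.
For a solid shaft τ = 16T/(πd³), so d³ = 16T/(π τ_allow) = 16×736000/(π×76.38) = 49080 mm³.
d = (49080)^(1/3) = 36.61 mm.

d = 36.6 mm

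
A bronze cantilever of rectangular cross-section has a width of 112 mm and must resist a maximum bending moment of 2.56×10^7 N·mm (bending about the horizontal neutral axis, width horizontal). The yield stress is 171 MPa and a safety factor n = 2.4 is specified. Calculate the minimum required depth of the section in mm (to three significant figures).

h = 139 mm

σ_allow = 171/2.4 = 71.25 MPa.
For a rectangular section σ = 6M/(bh²), so h² = 6M/(b σ_allow) = 6×2.5600×10^7/(112×71.25) = 19250 mm².
h = 138.7 mm.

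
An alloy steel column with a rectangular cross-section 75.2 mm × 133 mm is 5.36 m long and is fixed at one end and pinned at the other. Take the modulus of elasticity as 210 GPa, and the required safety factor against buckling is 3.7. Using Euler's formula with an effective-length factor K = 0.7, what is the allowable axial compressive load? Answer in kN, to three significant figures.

Buckling occurs about the weak axis: I_min = h·b³/12 = 133×75.2³/12 = 4.713×10^6 mm⁴ (b = 75.2 mm is the smaller dimension).
Effective length L_e = KL = 0.7×5.36 m = 3752 mm.
Euler critical load P_cr = π²EI/L_e² = π²×210000×4.713×10^6/3752² = 693900 N.
P_allow = P_cr/n = 693900/3.7 = 187500 N.

P_allow = 188 kN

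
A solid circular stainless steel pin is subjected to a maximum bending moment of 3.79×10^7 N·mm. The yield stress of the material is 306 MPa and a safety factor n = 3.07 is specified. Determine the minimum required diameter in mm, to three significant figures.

σ_allow = 306/3.07 = 99.67 MPa.
For a solid circular section σ = 32M/(πd³), so d³ = 32M/(π σ_allow) = 32×3.7900×10^7/(π×99.67) = 3.873×10^6 mm³.
d = 157.0 mm.

d = 157 mm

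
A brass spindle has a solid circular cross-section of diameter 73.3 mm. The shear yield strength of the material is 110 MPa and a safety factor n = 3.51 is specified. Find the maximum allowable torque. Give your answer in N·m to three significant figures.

τ_allow = 110/3.51 = 31.34 MPa.
For a solid shaft T_allow = τ_allow·πd³/16; πd³/16 = π×73.3³/16 = 77330 mm³.
T_allow = 31.34×77330 = 2.423×10^6 N·mm = 2423 N·m.

T_allow = 2420 N·m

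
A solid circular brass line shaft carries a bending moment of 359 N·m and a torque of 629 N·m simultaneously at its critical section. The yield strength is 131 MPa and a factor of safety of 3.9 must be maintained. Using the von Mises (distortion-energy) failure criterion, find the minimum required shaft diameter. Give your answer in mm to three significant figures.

d = 58.3 mm

σ_allow = σ_y/n = 131/3.9 = 33.59 MPa.
For a solid shaft σ_b = 32M/(πd³) and τ = 16T/(πd³), so the von Mises stress is σ' = (16/πd³)·√(4M²+3T²).
√(4M²+3T²) = √(4×(359000)² + 3×(629000)²) = 1.305×10^6 N·mm.
d³ = 16×1.305×10^6/(π×33.59) = 197800 mm³.
d = 58.27 mm.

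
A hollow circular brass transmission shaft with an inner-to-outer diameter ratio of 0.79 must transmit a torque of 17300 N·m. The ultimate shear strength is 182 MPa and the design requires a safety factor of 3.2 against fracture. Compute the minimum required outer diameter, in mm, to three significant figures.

τ_allow = 182/3.2 = 56.88 MPa.
For a hollow shaft τ = 16T/[πd_o³(1−k⁴)] with k = 0.79, so 1−k⁴ = 0.6105.
d_o³ = 16T/[π τ_allow (1−k⁴)] = 16×1.7300×10^7/(π×56.88×0.6105) = 2.538×10^6 mm³.
d_o = 136.4 mm.

d_o = 136 mm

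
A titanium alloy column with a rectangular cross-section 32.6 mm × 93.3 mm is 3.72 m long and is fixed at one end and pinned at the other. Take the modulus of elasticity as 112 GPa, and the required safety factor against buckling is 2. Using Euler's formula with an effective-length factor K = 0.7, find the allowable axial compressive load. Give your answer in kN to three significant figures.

Buckling occurs about the weak axis: I_min = h·b³/12 = 93.3×32.6³/12 = 269400 mm⁴ (b = 32.6 mm is the smaller dimension).
Effective length L_e = KL = 0.7×3.72 m = 2604 mm.
Euler critical load P_cr = π²EI/L_e² = π²×112000×269400/2604² = 43910 N.
P_allow = P_cr/n = 43910/2 = 21960 N.

P_allow = 22.0 kN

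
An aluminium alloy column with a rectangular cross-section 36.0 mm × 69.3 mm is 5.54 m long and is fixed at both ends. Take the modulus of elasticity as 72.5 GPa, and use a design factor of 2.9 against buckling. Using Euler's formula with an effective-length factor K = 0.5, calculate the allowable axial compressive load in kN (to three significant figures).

P_allow = 8.66 kN

Buckling occurs about the weak axis: I_min = h·b³/12 = 69.3×36.0³/12 = 269400 mm⁴ (b = 36.0 mm is the smaller dimension).
Effective length L_e = KL = 0.5×5.54 m = 2770 mm.
Euler critical load P_cr = π²EI/L_e² = π²×72500×269400/2770² = 25130 N.
P_allow = P_cr/n = 25130/2.9 = 8664 N.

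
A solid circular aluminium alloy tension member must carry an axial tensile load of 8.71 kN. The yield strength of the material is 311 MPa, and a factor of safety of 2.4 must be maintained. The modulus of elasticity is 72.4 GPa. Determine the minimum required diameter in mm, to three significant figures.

Allowable stress σ_allow = 311/2.4 = 129.6 MPa.
Required area A = F/σ_allow = 8710.0/129.6 = 67.22 mm².
A = πd²/4 → d = √(4A/π) = 9.251 mm.

d = 9.25 mm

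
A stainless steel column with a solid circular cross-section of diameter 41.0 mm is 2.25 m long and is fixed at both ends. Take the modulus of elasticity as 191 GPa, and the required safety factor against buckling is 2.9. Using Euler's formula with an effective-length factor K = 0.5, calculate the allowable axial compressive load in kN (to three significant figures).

I = πd⁴/64 = π×41.0⁴/64 = 138700 mm⁴.
Effective length L_e = KL = 0.5×2.25 m = 1125 mm.
Euler critical load P_cr = π²EI/L_e² = π²×191000×138700/1125² = 206600 N.
P_allow = P_cr/n = 206600/2.9 = 71240 N.

P_allow = 71.2 kN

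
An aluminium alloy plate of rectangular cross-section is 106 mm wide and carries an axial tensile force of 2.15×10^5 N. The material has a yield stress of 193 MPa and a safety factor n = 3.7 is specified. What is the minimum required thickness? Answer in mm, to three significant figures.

t = 38.9 mm

σ_allow = 193/3.7 = 52.16 MPa.
Required area A = F/σ_allow = 215000/52.16 = 4122 mm².
t = A/w = 4122/106 = 38.88 mm.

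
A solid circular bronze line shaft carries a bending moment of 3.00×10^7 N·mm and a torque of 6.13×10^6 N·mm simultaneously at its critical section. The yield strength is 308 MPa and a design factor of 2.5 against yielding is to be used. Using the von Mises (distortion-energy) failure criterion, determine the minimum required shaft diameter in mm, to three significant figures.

d = 136 mm

σ_allow = σ_y/n = 308/2.5 = 123.2 MPa.
For a solid shaft σ_b = 32M/(πd³) and τ = 16T/(πd³), so the von Mises stress is σ' = (16/πd³)·√(4M²+3T²).
√(4M²+3T²) = √(4×(3.000×10^7)² + 3×(6.130×10^6)²) = 6.093×10^7 N·mm.
d³ = 16×6.093×10^7/(π×123.2) = 2.519×10^6 mm³.
d = 136.1 mm.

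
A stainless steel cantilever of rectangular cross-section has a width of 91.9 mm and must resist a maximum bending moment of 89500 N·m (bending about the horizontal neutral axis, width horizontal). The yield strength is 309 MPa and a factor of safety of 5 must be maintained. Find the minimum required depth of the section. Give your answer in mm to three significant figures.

h = 307 mm

σ_allow = 309/5 = 61.80 MPa.
For a rectangular section σ = 6M/(bh²), so h² = 6M/(b σ_allow) = 6×8.9500×10^7/(91.9×61.80) = 94550 mm².
h = 307.5 mm.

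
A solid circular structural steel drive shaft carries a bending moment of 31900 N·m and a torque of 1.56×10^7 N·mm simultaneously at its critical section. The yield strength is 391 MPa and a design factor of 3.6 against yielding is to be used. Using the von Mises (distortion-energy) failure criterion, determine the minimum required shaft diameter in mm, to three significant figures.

σ_allow = σ_y/n = 391/3.6 = 108.6 MPa.
For a solid shaft σ_b = 32M/(πd³) and τ = 16T/(πd³), so the von Mises stress is σ' = (16/πd³)·√(4M²+3T²).
√(4M²+3T²) = √(4×(3.190×10^7)² + 3×(1.560×10^7)²) = 6.929×10^7 N·mm.
d³ = 16×6.929×10^7/(π×108.6) = 3.249×10^6 mm³.
d = 148.1 mm.

d = 148 mm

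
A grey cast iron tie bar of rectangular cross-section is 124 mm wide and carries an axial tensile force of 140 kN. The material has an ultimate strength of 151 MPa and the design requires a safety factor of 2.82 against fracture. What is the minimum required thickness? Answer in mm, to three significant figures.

σ_allow = 151/2.82 = 53.55 MPa.
Required area A = F/σ_allow = 140000/53.55 = 2615 mm².
t = A/w = 2615/124 = 21.09 mm.

t = 21.1 mm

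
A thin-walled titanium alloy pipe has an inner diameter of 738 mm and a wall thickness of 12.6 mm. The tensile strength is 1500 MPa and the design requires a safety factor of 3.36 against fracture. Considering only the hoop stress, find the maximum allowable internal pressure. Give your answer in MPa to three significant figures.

p_allow = 15.2 MPa

σ_allow = 1500/3.36 = 446.4 MPa.
σ_h = pD/(2t) → p_allow = 2σ_allow t/D = 2×446.4×12.6/738 = 15.24 MPa.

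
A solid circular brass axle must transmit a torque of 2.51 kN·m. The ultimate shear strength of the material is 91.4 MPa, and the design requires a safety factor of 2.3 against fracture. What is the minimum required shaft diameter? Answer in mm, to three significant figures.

d = 68.5 mm

Allowable shear stress τ_allow = 91.4/2.3 = 39.74 MPa.
For a solid shaft τ = 16T/(πd³), so d³ = 16T/(π τ_allow) = 16×2510000/(π×39.74) = 321700 mm³.
d = (321700)^(1/3) = 68.52 mm.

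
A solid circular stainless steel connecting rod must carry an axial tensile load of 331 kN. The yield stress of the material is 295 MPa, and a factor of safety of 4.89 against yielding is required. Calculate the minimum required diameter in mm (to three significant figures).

d = 83.6 mm

Allowable stress σ_allow = 295/4.89 = 60.33 MPa.
Required area A = F/σ_allow = 331000/60.33 = 5487 mm².
A = πd²/4 → d = √(4A/π) = 83.58 mm.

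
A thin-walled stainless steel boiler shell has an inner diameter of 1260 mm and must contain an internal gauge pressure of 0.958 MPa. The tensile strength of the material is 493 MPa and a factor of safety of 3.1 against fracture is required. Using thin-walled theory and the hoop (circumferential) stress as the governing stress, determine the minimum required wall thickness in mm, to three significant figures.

t = 3.80 mm

σ_allow = 493/3.1 = 159.0 MPa.
Hoop stress σ_h = pD/(2t), so t = pD/(2σ_allow) = 0.958×1260/(2×159.0) = 3.795 mm.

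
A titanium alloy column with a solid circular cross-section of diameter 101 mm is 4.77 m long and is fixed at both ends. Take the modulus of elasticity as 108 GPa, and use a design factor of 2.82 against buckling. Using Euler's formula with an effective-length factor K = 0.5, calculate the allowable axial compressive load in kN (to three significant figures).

I = πd⁴/64 = π×101⁴/64 = 5.108×10^6 mm⁴.
Effective length L_e = KL = 0.5×4.77 m = 2385 mm.
Euler critical load P_cr = π²EI/L_e² = π²×108000×5.108×10^6/2385² = 957200 N.
P_allow = P_cr/n = 957200/2.82 = 339400 N.

P_allow = 339 kN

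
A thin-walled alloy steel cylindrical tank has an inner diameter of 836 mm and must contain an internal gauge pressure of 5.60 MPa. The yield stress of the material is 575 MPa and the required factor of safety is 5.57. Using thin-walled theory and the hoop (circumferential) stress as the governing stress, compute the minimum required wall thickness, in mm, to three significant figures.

t = 22.7 mm

σ_allow = 575/5.57 = 103.2 MPa.
Hoop stress σ_h = pD/(2t), so t = pD/(2σ_allow) = 5.60×836/(2×103.2) = 22.68 mm.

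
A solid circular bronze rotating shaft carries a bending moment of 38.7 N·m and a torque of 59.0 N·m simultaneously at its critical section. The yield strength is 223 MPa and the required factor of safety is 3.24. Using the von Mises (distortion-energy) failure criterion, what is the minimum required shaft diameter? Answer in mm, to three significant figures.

d = 21.2 mm

σ_allow = σ_y/n = 223/3.24 = 68.83 MPa.
For a solid shaft σ_b = 32M/(πd³) and τ = 16T/(πd³), so the von Mises stress is σ' = (16/πd³)·√(4M²+3T²).
√(4M²+3T²) = √(4×(38700)² + 3×(59000)²) = 128200 N·mm.
d³ = 16×128200/(π×68.83) = 9486 mm³.
d = 21.17 mm.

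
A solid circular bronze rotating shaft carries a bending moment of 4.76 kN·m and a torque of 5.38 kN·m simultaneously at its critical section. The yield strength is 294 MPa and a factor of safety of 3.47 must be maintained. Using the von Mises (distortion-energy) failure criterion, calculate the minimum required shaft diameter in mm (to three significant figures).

d = 92.9 mm

σ_allow = σ_y/n = 294/3.47 = 84.73 MPa.
For a solid shaft σ_b = 32M/(πd³) and τ = 16T/(πd³), so the von Mises stress is σ' = (16/πd³)·√(4M²+3T²).
√(4M²+3T²) = √(4×(4.760×10^6)² + 3×(5.380×10^6)²) = 1.332×10^7 N·mm.
d³ = 16×1.332×10^7/(π×84.73) = 800800 mm³.
d = 92.86 mm.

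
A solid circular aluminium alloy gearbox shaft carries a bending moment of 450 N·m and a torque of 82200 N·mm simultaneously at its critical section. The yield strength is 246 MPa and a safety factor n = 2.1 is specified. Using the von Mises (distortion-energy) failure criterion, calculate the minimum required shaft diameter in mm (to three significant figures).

σ_allow = σ_y/n = 246/2.1 = 117.1 MPa.
For a solid shaft σ_b = 32M/(πd³) and τ = 16T/(πd³), so the von Mises stress is σ' = (16/πd³)·√(4M²+3T²).
√(4M²+3T²) = √(4×(450000)² + 3×(82200)²) = 911200 N·mm.
d³ = 16×911200/(π×117.1) = 39620 mm³.
d = 34.09 mm.

d = 34.1 mm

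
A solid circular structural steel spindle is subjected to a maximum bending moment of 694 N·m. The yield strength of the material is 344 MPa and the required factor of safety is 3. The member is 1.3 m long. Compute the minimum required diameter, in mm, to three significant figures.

d = 39.5 mm

σ_allow = 344/3 = 114.7 MPa.
For a solid circular section σ = 32M/(πd³), so d³ = 32M/(π σ_allow) = 32×694000/(π×114.7) = 61650 mm³.
d = 39.50 mm.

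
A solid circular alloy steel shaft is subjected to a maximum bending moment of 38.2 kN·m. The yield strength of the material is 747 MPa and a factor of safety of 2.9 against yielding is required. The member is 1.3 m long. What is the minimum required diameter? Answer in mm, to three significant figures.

d = 115 mm

σ_allow = 747/2.9 = 257.6 MPa.
For a solid circular section σ = 32M/(πd³), so d³ = 32M/(π σ_allow) = 32×3.8200×10^7/(π×257.6) = 1.511×10^6 mm³.
d = 114.7 mm.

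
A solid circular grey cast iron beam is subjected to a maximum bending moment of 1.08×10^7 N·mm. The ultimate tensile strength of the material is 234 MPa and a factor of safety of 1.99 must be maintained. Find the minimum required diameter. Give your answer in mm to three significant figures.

d = 97.8 mm

σ_allow = 234/1.99 = 117.6 MPa.
For a solid circular section σ = 32M/(πd³), so d³ = 32M/(π σ_allow) = 32×1.0800×10^7/(π×117.6) = 935500 mm³.
d = 97.80 mm.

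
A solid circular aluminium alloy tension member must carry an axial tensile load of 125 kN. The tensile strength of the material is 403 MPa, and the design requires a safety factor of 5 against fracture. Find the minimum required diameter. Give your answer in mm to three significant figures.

d = 44.4 mm

Allowable stress σ_allow = 403/5 = 80.60 MPa.
Required area A = F/σ_allow = 125000/80.60 = 1551 mm².
A = πd²/4 → d = √(4A/π) = 44.44 mm.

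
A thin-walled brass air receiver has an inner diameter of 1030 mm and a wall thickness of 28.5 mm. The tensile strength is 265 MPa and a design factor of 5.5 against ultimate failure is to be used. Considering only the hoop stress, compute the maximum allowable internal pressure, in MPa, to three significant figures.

p_allow = 2.67 MPa

σ_allow = 265/5.5 = 48.18 MPa.
σ_h = pD/(2t) → p_allow = 2σ_allow t/D = 2×48.18×28.5/1030 = 2.666 MPa.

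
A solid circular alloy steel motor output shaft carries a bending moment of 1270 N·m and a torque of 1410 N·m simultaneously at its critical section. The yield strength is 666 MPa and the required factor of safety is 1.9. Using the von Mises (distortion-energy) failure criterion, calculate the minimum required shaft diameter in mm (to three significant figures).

d = 37.1 mm

σ_allow = σ_y/n = 666/1.9 = 350.5 MPa.
For a solid shaft σ_b = 32M/(πd³) and τ = 16T/(πd³), so the von Mises stress is σ' = (16/πd³)·√(4M²+3T²).
√(4M²+3T²) = √(4×(1.270×10^6)² + 3×(1.410×10^6)²) = 3.524×10^6 N·mm.
d³ = 16×3.524×10^6/(π×350.5) = 51200 mm³.
d = 37.13 mm.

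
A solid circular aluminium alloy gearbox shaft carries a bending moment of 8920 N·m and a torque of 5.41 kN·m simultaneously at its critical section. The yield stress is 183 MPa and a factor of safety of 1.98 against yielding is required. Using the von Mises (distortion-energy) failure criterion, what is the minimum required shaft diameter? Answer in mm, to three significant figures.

σ_allow = σ_y/n = 183/1.98 = 92.42 MPa.
For a solid shaft σ_b = 32M/(πd³) and τ = 16T/(πd³), so the von Mises stress is σ' = (16/πd³)·√(4M²+3T²).
√(4M²+3T²) = √(4×(8.920×10^6)² + 3×(5.410×10^6)²) = 2.015×10^7 N·mm.
d³ = 16×2.015×10^7/(π×92.42) = 1.110×10^6 mm³.
d = 103.6 mm.

d = 104 mm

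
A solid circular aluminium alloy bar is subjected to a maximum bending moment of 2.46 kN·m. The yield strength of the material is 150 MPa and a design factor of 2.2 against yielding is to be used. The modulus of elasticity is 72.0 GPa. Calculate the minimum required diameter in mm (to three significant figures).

d = 71.6 mm

σ_allow = 150/2.2 = 68.18 MPa.
For a solid circular section σ = 32M/(πd³), so d³ = 32M/(π σ_allow) = 32×2460000/(π×68.18) = 367500 mm³.
d = 71.63 mm.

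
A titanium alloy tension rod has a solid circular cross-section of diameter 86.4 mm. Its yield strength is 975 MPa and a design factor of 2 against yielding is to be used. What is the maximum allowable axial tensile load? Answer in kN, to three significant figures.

σ_allow = 975/2 = 487.5 MPa.
A = πd²/4 = π×86.4²/4 = 5863 mm².
F_allow = σ_allow × A = 487.5×5863 = 2.858×10^6 N.

F_allow = 2860 kN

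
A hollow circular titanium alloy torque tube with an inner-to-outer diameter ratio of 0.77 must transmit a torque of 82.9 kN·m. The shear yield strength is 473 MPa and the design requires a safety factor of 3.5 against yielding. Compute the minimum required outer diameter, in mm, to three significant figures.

τ_allow = 473/3.5 = 135.1 MPa.
For a hollow shaft τ = 16T/[πd_o³(1−k⁴)] with k = 0.77, so 1−k⁴ = 0.6485.
d_o³ = 16T/[π τ_allow (1−k⁴)] = 16×8.2900×10^7/(π×135.1×0.6485) = 4.818×10^6 mm³.
d_o = 168.9 mm.

d_o = 169 mm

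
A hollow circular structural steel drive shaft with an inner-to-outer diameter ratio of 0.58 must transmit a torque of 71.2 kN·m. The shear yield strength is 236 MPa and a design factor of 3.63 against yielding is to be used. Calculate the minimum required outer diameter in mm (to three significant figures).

τ_allow = 236/3.63 = 65.01 MPa.
For a hollow shaft τ = 16T/[πd_o³(1−k⁴)] with k = 0.58, so 1−k⁴ = 0.8868.
d_o³ = 16T/[π τ_allow (1−k⁴)] = 16×7.1200×10^7/(π×65.01×0.8868) = 6.289×10^6 mm³.
d_o = 184.6 mm.

d_o = 185 mm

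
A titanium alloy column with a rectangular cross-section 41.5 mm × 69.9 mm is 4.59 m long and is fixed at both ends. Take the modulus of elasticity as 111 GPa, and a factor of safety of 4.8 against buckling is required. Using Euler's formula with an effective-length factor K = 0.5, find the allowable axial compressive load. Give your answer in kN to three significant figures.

Buckling occurs about the weak axis: I_min = h·b³/12 = 69.9×41.5³/12 = 416300 mm⁴ (b = 41.5 mm is the smaller dimension).
Effective length L_e = KL = 0.5×4.59 m = 2295 mm.
Euler critical load P_cr = π²EI/L_e² = π²×111000×416300/2295² = 86600 N.
P_allow = P_cr/n = 86600/4.8 = 18040 N.

P_allow = 18.0 kN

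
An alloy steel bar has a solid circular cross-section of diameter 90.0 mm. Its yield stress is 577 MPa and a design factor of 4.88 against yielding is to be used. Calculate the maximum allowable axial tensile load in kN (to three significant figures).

σ_allow = 577/4.88 = 118.2 MPa.
A = πd²/4 = π×90.0²/4 = 6362 mm².
F_allow = σ_allow × A = 118.2×6362 = 752200 N.

F_allow = 752 kN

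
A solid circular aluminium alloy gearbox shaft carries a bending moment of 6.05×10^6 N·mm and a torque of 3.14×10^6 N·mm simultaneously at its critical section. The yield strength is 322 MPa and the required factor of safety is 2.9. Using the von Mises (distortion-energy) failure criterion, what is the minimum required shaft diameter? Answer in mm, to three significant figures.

d = 84.7 mm

σ_allow = σ_y/n = 322/2.9 = 111.0 MPa.
For a solid shaft σ_b = 32M/(πd³) and τ = 16T/(πd³), so the von Mises stress is σ' = (16/πd³)·√(4M²+3T²).
√(4M²+3T²) = √(4×(6.050×10^6)² + 3×(3.140×10^6)²) = 1.327×10^7 N·mm.
d³ = 16×1.327×10^7/(π×111.0) = 608500 mm³.
d = 84.74 mm.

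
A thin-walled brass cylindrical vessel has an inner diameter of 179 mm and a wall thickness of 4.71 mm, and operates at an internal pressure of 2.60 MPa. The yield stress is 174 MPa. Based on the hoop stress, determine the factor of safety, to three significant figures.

n = 3.52

σ_h = pD/(2t) = 2.60×179/(2×4.71) = 49.41 MPa.
n = 174/49.41 = 3.522.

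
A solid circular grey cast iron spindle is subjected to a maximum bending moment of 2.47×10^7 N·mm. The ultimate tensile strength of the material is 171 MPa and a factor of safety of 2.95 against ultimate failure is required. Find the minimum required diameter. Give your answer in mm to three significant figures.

d = 163 mm

σ_allow = 171/2.95 = 57.97 MPa.
For a solid circular section σ = 32M/(πd³), so d³ = 32M/(π σ_allow) = 32×2.4700×10^7/(π×57.97) = 4.340×10^6 mm³.
d = 163.1 mm.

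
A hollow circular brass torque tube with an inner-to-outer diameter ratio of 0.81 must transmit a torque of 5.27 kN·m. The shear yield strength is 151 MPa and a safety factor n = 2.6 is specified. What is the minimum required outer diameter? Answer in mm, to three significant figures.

τ_allow = 151/2.6 = 58.08 MPa.
For a hollow shaft τ = 16T/[πd_o³(1−k⁴)] with k = 0.81, so 1−k⁴ = 0.5695.
d_o³ = 16T/[π τ_allow (1−k⁴)] = 16×5270000/(π×58.08×0.5695) = 811400 mm³.
d_o = 93.27 mm.

d_o = 93.3 mm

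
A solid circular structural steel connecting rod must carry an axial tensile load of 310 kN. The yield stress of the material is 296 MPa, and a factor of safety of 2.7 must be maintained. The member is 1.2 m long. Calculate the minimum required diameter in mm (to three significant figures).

d = 60.0 mm

Allowable stress σ_allow = 296/2.7 = 109.6 MPa.
Required area A = F/σ_allow = 310000/109.6 = 2828 mm².
A = πd²/4 → d = √(4A/π) = 60.00 mm.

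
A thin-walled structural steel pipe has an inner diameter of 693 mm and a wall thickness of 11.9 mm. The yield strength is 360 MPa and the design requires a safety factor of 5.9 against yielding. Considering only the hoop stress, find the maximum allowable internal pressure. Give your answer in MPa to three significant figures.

σ_allow = 360/5.9 = 61.02 MPa.
σ_h = pD/(2t) → p_allow = 2σ_allow t/D = 2×61.02×11.9/693 = 2.096 MPa.

p_allow = 2.10 MPa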